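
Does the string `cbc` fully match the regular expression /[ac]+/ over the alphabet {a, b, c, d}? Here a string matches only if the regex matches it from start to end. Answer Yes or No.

No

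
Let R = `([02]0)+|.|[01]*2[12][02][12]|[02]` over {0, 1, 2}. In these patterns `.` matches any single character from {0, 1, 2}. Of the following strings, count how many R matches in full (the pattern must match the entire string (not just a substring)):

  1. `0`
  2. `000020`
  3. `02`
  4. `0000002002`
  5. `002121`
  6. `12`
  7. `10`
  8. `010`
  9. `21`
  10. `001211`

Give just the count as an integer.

1 → match
2 → match
3 → no match
4 → no match
5 → match
6 → no match
7 → no match
8 → no match
9 → no match
10 → no match
Total matched: 3

3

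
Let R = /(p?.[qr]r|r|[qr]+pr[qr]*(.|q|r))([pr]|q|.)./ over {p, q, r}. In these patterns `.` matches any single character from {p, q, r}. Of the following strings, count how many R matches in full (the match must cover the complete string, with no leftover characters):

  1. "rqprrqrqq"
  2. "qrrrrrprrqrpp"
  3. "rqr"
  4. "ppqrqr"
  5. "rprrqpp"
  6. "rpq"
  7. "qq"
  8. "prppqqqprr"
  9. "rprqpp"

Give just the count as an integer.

1 → match
2 → match
3 → match
4 → match
5 → match
6 → match
7 → no match
8 → no match
9 → match
Total matched: 7

7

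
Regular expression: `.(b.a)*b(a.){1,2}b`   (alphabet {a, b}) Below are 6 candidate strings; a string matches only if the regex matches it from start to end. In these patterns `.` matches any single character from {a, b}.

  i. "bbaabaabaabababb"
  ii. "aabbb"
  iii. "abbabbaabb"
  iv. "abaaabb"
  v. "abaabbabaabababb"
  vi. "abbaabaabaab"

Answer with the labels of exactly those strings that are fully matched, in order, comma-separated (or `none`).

i → match
ii → no match
iii → no match
iv → match
v → match
vi → no match

i, iv, v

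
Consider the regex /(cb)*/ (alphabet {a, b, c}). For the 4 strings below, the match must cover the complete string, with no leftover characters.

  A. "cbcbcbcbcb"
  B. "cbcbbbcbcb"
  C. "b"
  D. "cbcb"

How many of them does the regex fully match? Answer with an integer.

A → match
B → no match
C → no match
D → match
Total matched: 2

2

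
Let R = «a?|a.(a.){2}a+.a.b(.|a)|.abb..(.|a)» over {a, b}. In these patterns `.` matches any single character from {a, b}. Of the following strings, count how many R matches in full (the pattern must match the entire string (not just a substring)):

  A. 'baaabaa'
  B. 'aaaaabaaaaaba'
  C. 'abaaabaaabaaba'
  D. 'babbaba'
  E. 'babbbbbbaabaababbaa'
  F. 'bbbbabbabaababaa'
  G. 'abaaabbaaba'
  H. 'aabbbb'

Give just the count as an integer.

A → no match
B → match
C → match
D → match
E → no match
F → no match
G → no match
H → no match
Total matched: 3

3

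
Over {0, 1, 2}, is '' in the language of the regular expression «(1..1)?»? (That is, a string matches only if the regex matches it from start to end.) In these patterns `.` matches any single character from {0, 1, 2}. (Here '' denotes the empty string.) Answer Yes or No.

Yes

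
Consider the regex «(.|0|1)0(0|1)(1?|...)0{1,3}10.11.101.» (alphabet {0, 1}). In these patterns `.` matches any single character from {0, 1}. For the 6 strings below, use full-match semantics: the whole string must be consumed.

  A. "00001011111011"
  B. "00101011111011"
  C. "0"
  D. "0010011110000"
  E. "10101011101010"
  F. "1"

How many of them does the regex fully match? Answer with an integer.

3

A → match
B → match
C → no match
D → no match
E → match
F → no match
Total matched: 3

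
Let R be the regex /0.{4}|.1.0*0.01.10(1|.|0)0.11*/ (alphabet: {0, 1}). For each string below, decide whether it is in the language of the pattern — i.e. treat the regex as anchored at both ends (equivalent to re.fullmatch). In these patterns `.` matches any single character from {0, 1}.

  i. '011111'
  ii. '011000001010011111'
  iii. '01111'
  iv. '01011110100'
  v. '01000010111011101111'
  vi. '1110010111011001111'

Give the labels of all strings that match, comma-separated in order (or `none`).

i → no match
ii → no match
iii → match
iv → no match
v → no match
vi → no match

iii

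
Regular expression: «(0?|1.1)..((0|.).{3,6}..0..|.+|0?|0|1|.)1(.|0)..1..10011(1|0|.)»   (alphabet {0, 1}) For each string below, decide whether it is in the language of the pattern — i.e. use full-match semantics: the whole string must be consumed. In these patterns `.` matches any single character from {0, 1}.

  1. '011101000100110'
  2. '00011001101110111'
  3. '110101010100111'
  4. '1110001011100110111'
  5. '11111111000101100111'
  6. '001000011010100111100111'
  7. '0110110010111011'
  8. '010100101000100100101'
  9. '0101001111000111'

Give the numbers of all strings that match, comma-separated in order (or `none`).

1 → no match
2 → no match
3 → no match
4 → no match
5 → match
6 → no match
7 → no match
8 → no match
9 → no match

5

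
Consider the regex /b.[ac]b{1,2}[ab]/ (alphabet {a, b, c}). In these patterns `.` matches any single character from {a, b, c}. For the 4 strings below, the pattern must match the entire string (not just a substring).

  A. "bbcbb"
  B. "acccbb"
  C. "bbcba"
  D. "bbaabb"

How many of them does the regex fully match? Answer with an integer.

2

A → match
B → no match — must start with "b"
C → match
D → no match
Total matched: 2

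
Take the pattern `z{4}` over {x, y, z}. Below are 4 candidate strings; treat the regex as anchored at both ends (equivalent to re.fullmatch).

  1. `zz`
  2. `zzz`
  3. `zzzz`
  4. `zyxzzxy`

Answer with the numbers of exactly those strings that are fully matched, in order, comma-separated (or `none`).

1 → no match
2 → no match
3 → match
4 → no match — must end with `z`

3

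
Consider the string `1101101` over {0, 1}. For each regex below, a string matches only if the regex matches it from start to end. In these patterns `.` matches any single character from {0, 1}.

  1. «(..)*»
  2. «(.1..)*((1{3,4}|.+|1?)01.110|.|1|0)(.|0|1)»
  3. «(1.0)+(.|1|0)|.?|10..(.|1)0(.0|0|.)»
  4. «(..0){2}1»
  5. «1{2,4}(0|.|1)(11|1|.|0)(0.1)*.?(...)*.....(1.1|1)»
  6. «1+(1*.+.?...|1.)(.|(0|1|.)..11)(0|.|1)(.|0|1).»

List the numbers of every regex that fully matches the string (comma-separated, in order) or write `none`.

3, 4, 6

1 → no match
2 → no match
3 → match
4 → match
5 → no match
6 → match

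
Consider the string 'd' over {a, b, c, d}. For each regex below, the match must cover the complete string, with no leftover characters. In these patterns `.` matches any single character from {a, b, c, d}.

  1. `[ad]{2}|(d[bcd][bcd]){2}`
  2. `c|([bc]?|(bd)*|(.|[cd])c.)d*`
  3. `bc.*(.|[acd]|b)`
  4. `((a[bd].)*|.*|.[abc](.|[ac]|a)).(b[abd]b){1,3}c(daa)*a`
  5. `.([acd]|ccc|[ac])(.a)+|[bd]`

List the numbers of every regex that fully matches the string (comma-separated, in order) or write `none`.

1 → no match
2 → match
3 → no match — must start with 'bc'
4 → no match — must end with 'a'
5 → match

2, 5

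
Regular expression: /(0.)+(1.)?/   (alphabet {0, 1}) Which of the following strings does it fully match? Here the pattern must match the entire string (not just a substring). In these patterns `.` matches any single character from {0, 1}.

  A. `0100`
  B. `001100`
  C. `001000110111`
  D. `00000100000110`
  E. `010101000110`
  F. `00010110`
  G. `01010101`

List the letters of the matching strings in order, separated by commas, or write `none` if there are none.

A. `0100` → match
B. `001100` → no match
C. `001000110111` → no match
D → match
E. `010101000110` → match
F. `00010110` → match
G. `01010101` → match

A, D, E, F, G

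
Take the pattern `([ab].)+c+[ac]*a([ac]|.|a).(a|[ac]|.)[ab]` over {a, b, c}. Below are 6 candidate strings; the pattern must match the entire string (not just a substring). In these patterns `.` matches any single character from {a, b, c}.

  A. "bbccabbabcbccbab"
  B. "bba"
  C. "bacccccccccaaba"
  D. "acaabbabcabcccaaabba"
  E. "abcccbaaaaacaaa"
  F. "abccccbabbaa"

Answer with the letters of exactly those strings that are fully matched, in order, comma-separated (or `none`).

none

A → no match
B → no match
C → no match
D → no match
E → no match
F → no match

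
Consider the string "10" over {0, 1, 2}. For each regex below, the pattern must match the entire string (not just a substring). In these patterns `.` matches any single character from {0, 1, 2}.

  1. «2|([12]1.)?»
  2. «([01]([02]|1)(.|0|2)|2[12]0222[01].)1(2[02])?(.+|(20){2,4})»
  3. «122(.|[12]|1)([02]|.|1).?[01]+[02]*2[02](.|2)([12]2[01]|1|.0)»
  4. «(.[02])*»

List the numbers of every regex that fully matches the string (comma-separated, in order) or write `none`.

4

1 → no match
2 → no match
3 → no match — must start with "122"
4 → match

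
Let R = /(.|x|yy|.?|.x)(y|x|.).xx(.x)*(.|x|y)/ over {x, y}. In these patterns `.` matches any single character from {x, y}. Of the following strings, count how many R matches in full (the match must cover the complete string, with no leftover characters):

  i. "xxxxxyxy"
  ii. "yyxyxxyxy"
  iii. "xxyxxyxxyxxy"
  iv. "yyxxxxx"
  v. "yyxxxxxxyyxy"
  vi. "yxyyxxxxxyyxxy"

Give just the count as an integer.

3

i → match
ii → match
iii → no match
iv → match
v → no match
vi → no match
Total matched: 3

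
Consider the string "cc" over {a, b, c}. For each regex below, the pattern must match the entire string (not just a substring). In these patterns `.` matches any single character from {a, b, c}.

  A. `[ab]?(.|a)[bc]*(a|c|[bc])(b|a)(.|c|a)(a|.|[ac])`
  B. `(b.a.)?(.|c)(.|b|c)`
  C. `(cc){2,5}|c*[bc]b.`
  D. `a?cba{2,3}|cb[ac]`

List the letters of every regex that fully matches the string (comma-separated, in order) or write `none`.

B

A → no match
B → match
C → no match
D → no match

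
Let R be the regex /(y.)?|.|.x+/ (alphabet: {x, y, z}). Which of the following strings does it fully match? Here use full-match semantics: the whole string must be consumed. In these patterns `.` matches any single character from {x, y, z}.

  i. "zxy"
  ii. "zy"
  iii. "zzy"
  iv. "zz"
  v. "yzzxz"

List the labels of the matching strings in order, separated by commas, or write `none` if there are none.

i → no match
ii → no match
iii → no match
iv → no match
v → no match

none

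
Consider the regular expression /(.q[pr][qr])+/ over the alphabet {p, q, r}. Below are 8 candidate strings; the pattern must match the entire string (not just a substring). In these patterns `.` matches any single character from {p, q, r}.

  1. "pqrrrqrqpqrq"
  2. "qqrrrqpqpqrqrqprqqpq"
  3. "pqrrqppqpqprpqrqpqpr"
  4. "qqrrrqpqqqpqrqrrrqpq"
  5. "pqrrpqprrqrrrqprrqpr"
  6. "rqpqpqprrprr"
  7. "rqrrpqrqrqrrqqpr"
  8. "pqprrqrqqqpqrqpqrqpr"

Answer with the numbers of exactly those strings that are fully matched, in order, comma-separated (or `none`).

1 → match
2 → match
3 → no match
4 → match
5 → match
6 → no match
7 → match
8 → match

1, 2, 4, 5, 7, 8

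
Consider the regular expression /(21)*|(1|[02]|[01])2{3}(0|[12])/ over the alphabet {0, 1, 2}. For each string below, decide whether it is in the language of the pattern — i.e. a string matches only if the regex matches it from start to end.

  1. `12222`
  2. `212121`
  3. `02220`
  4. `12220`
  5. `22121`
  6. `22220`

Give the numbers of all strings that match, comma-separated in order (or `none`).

1 → match
2 → match
3 → match
4 → match
5 → no match
6 → match

1, 2, 3, 4, 6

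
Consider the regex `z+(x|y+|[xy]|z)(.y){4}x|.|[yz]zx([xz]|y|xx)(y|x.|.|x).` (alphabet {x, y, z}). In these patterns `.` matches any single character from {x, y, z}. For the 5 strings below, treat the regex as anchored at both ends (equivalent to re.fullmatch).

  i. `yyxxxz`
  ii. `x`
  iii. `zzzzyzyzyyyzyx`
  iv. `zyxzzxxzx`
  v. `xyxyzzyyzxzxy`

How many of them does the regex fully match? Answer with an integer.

2

i → no match
ii → match
iii → match
iv → no match
v → no match
Total matched: 2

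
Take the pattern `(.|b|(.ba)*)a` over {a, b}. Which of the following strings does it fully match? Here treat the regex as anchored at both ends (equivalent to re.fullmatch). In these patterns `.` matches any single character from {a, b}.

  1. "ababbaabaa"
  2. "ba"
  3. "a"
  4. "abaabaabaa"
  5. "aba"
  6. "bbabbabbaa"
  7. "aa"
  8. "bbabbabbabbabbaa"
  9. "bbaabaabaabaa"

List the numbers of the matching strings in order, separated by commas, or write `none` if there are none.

1, 2, 3, 4, 6, 7, 8, 9

1. "ababbaabaa" → match
2. "ba" → match
3. "a" → match
4. "abaabaabaa" → match
5. "aba" → no match
6. "bbabbabbaa" → match
7. "aa" → match
8 → match
9 → match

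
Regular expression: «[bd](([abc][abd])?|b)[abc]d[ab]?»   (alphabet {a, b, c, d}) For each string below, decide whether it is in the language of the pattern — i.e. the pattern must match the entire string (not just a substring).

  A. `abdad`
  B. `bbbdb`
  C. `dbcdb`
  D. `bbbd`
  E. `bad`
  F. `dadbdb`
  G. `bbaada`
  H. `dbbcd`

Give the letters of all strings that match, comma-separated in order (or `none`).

A → no match
B → match
C → match
D → match
E → match
F → match
G → match
H → match

B, C, D, E, F, G, H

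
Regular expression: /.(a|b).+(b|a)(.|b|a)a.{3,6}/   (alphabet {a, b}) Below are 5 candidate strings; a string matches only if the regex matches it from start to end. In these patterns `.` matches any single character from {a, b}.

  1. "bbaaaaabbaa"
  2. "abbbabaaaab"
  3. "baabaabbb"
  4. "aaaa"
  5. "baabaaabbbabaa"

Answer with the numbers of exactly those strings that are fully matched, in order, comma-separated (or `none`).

1 → match
2 → match
3 → match
4 → no match
5 → match

1, 2, 3, 5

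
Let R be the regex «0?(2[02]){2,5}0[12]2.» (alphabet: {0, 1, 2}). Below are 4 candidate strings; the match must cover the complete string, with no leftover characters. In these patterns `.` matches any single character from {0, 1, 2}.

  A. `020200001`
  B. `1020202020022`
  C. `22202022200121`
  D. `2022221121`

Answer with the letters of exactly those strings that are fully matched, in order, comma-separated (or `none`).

C

A → no match
B → no match
C → match
D → no match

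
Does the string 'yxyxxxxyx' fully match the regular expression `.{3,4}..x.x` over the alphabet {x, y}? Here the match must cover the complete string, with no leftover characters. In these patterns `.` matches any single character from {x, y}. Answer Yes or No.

Yes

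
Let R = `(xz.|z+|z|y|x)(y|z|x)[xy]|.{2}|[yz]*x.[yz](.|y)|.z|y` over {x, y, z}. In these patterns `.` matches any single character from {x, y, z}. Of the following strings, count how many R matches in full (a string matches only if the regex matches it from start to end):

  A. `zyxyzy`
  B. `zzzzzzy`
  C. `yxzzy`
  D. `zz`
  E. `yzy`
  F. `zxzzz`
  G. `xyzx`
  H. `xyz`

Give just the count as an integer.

A → match
B → match
C → match
D → match
E → match
F → match
G → match
H → no match
Total matched: 7

7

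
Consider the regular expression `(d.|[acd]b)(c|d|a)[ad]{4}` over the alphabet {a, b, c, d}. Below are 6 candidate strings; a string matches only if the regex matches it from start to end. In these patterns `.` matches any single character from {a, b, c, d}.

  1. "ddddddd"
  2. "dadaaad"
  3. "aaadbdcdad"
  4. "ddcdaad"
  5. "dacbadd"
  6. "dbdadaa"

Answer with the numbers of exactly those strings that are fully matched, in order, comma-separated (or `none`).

1 → match
2 → match
3 → no match
4 → match
5 → no match
6 → match

1, 2, 4, 6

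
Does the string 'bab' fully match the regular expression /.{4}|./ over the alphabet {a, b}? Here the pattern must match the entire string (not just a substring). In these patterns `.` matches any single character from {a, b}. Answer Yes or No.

No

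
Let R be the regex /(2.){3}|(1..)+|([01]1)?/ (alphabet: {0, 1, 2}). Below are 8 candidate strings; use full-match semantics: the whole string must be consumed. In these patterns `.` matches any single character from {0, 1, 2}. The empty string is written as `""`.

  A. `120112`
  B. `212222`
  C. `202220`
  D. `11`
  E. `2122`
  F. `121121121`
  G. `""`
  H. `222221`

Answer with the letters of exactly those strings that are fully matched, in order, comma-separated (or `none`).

A. `120112` → match
B. `212222` → match
C. `202220` → match
D. `11` → match
E. `2122` → no match
F. `121121121` → match
G. `""` → match
H. `222221` → match

A, B, C, D, F, G, H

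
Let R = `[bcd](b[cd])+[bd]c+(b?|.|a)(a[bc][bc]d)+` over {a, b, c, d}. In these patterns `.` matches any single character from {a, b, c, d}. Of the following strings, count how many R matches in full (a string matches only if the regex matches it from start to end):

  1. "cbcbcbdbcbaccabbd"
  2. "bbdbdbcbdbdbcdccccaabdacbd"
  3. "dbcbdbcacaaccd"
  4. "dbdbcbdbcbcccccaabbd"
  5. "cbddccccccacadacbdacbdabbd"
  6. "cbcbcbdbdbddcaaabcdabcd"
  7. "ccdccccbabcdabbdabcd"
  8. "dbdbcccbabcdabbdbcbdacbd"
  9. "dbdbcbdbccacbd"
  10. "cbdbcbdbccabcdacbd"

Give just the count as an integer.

3

1 → no match
2 → no match
3 → no match
4 → match
5 → no match
6 → no match
7 → no match
8 → no match
9 → match
10 → match
Total matched: 3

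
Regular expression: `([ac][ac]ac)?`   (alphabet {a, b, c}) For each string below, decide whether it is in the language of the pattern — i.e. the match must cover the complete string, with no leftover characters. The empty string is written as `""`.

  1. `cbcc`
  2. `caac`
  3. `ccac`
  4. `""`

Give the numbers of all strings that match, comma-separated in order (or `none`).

2, 3, 4

1 → no match
2 → match
3 → match
4 → match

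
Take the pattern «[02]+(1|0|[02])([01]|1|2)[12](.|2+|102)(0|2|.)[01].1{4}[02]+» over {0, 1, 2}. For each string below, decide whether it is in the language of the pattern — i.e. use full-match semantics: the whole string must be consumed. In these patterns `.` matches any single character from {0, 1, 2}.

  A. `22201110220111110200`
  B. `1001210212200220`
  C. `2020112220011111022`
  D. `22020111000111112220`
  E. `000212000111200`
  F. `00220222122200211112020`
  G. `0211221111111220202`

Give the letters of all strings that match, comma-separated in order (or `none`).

A → match
B → no match
C → match
D → match
E → no match
F → match
G → match

A, C, D, F, G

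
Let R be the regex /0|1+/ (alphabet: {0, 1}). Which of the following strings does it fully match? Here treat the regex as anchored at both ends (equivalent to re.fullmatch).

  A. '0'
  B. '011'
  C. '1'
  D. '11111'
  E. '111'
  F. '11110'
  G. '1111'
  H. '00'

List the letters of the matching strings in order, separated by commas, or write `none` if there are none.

A, C, D, E, G

A → match
B → no match
C → match
D → match
E → match
F → no match
G → match
H → no match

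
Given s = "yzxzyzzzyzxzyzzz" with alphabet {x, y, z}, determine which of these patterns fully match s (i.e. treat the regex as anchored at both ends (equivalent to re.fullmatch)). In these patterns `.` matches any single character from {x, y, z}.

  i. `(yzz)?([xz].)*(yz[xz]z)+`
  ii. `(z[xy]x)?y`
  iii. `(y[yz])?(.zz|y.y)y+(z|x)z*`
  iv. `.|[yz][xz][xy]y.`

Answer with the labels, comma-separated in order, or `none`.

i → match
ii → no match — must end with "y"
iii → no match
iv → no match

i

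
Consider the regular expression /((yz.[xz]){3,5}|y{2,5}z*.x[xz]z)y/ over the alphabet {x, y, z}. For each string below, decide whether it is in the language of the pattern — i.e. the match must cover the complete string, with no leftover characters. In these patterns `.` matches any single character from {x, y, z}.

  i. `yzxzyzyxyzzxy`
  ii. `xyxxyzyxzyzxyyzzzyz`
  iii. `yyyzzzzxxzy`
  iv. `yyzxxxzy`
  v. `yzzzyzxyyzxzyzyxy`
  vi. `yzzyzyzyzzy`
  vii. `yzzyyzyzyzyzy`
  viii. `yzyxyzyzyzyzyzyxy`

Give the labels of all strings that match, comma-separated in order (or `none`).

i → match
ii → no match — must end with `y`
iii → match
iv → match
v → no match
vi → no match
vii → no match
viii → match

i, iii, iv, viii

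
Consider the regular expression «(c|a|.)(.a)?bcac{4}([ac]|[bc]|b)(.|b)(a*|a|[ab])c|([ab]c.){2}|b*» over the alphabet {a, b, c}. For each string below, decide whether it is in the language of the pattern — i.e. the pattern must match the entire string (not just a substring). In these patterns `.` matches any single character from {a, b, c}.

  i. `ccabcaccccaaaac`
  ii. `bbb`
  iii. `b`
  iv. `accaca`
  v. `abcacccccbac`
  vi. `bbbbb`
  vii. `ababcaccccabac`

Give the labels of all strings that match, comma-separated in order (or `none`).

i → match
ii → match
iii → match
iv → match
v → match
vi → match
vii → match

i, ii, iii, iv, v, vi, vii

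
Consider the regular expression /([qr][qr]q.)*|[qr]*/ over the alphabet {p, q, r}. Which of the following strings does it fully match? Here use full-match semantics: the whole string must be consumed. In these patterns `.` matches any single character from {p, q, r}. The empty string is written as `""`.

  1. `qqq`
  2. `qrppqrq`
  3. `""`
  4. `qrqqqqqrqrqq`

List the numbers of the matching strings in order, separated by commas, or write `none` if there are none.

1, 3, 4

1 → match
2 → no match
3 → match
4 → match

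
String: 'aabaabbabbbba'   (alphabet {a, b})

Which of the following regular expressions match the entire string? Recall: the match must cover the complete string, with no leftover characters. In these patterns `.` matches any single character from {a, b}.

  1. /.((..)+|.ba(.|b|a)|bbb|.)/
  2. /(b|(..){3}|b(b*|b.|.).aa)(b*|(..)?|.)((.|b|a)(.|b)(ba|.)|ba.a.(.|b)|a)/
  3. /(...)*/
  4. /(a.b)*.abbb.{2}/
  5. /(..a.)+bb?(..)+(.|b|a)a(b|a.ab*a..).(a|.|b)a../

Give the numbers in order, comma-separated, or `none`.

1 → match
2 → no match
3 → no match
4 → match
5 → no match

1, 4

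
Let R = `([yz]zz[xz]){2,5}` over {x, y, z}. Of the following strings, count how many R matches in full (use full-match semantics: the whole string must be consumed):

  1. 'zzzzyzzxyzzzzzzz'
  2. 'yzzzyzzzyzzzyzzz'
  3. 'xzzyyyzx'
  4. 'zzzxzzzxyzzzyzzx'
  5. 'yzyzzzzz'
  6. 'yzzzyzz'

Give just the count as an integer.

3

1 → match
2 → match
3 → no match
4 → match
5 → no match
6 → no match
Total matched: 3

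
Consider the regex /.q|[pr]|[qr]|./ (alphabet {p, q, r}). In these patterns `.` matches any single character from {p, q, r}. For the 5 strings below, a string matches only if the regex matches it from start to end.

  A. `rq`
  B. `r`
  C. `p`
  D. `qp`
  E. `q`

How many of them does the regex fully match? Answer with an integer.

A → match
B → match
C → match
D → no match
E → match
Total matched: 4

4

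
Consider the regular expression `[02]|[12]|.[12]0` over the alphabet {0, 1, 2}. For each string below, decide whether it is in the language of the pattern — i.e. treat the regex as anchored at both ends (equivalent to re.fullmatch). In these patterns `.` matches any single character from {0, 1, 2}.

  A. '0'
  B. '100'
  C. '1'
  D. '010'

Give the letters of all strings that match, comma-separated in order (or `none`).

A, C, D

A → match
B → no match
C → match
D → match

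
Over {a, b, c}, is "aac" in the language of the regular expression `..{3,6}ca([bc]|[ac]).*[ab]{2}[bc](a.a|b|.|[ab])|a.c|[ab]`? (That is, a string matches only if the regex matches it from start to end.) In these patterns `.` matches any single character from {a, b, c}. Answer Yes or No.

Yes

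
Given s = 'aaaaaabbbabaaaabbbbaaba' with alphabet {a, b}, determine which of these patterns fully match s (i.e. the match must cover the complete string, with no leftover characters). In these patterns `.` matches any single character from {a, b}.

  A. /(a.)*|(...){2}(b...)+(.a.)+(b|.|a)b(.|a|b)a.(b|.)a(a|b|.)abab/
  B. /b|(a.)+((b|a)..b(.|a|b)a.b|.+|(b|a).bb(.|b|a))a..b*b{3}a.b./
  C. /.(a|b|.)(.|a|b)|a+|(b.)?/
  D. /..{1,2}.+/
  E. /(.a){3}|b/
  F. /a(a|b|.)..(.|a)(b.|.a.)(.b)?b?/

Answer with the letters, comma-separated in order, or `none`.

A → no match
B → match
C → no match
D → match
E → no match
F → no match

B, D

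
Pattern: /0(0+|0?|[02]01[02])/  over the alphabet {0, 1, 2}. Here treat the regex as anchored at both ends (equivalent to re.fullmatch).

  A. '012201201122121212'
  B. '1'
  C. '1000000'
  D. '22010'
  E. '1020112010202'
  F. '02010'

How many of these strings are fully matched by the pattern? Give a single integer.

1

A → no match
B → no match — must start with '0'
C → no match — must start with '0'
D → no match — must start with '0'
E → no match — must start with '0'
F → match
Total matched: 1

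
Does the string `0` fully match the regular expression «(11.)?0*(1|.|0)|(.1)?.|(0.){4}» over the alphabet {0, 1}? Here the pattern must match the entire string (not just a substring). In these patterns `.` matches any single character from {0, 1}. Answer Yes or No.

Yes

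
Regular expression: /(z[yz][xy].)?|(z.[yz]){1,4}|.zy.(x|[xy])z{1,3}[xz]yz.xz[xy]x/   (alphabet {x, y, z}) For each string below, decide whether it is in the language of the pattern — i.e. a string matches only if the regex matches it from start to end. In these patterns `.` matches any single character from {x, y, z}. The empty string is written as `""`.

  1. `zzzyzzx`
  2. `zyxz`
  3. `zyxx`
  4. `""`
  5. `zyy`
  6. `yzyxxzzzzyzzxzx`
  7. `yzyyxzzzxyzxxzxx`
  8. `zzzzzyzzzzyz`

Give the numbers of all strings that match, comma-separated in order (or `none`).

1 → no match
2 → match
3 → match
4 → match
5 → match
6 → no match
7 → match
8 → match

2, 3, 4, 5, 7, 8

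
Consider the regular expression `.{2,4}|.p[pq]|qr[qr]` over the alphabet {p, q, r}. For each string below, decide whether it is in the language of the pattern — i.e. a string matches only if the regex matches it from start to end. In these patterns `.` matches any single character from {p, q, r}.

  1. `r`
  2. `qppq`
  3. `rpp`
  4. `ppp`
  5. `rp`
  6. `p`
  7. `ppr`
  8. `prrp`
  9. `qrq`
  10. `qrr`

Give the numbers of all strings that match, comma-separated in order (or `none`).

2, 3, 4, 5, 7, 8, 9, 10

1. `r` → no match
2. `qppq` → match
3. `rpp` → match
4. `ppp` → match
5. `rp` → match
6. `p` → no match
7. `ppr` → match
8. `prrp` → match
9. `qrq` → match
10. `qrr` → match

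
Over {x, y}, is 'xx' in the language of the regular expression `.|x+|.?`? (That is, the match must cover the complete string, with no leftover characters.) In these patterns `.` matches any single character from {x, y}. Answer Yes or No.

Yes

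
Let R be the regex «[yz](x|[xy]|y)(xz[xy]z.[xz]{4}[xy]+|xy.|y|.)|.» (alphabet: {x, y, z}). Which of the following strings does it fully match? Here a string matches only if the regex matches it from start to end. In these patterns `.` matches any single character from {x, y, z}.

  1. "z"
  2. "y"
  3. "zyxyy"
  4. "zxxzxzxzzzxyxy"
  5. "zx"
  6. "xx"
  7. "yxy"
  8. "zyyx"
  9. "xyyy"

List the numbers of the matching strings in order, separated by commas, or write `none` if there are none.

1, 2, 3, 4, 7

1 → match
2 → match
3 → match
4 → match
5 → no match
6 → no match
7 → match
8 → no match
9 → no match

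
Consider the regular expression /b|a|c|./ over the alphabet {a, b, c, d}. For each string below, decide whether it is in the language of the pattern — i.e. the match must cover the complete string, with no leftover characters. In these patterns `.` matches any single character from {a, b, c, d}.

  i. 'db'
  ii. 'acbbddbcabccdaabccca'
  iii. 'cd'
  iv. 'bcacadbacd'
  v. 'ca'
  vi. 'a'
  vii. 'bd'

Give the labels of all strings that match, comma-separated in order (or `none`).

vi

i → no match
ii → no match
iii → no match
iv → no match
v → no match
vi → match
vii → no match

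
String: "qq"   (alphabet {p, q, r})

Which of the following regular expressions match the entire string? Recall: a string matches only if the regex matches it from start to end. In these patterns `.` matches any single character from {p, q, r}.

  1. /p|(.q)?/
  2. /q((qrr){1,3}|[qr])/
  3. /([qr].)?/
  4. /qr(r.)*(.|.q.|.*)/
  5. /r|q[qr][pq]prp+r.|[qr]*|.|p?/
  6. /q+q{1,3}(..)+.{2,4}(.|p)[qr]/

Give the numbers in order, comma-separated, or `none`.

1 → match
2 → match
3 → match
4 → no match — must start with "qr"
5 → match
6 → no match

1, 2, 3, 5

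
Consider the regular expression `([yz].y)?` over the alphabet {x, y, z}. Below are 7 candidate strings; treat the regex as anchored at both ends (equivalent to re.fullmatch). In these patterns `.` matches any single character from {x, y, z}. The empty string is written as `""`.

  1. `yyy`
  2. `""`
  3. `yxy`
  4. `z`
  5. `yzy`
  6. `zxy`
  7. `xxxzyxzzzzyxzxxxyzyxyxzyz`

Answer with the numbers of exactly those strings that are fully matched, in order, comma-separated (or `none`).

1. `yyy` → match
2. `""` → match
3. `yxy` → match
4. `z` → no match
5. `yzy` → match
6. `zxy` → match
7 → no match

1, 2, 3, 5, 6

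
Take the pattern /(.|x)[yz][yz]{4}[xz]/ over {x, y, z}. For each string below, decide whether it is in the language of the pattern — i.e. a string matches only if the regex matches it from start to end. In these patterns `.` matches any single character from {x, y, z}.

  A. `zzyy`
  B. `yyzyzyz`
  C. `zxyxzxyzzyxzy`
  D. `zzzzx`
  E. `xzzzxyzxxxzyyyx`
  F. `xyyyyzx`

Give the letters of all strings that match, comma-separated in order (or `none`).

A → no match
B → match
C → no match
D → no match
E → no match
F → match

B, F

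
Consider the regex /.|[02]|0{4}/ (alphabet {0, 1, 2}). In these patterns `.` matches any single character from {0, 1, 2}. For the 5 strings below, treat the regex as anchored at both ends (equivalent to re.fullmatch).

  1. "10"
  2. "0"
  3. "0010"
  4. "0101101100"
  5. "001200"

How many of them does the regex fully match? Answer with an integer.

1. "10" → no match
2. "0" → match
3. "0010" → no match
4. "0101101100" → no match
5. "001200" → no match
Total matched: 1

1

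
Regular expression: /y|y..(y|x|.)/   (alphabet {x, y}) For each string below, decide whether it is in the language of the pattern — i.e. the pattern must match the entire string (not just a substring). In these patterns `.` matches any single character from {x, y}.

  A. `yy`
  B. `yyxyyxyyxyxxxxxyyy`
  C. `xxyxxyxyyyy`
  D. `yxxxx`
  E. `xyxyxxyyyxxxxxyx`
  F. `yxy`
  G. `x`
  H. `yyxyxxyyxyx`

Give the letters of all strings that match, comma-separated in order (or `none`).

A. `yy` → no match
B → no match
C. `xxyxxyxyyyy` → no match — must start with `y`
D. `yxxxx` → no match
E → no match — must start with `y`
F. `yxy` → no match
G. `x` → no match — must start with `y`
H. `yyxyxxyyxyx` → no match

none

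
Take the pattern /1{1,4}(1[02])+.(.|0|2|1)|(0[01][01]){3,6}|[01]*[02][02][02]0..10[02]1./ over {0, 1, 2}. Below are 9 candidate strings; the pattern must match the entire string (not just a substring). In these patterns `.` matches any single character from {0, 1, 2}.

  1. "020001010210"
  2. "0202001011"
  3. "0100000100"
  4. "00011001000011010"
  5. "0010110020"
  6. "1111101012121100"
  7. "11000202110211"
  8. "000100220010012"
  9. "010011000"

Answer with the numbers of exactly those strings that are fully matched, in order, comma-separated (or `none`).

1, 7, 9

1 → match
2 → no match
3 → no match
4 → no match
5 → no match
6 → no match
7 → match
8 → no match
9 → match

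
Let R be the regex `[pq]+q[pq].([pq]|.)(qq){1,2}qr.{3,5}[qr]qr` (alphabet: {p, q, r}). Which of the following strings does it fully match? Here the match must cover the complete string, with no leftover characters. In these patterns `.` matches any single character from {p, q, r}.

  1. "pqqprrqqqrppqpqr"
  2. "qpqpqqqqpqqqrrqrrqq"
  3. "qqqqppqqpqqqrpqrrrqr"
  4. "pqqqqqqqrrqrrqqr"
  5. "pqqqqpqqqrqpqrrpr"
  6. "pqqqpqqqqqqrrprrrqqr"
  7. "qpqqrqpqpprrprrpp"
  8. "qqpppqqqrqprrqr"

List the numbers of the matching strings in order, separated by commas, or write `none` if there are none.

1 → no match
2 → no match — must end with "qr"
3 → no match
4 → match
5 → no match — must end with "qr"
6 → match
7 → no match — must end with "qr"
8 → match

4, 6, 8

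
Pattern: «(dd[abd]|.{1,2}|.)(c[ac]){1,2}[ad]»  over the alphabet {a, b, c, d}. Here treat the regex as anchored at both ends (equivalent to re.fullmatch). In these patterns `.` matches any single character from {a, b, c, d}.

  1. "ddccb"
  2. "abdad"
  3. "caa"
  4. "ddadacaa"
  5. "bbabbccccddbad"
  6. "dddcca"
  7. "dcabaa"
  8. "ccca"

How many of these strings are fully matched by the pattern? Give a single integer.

1 → no match
2 → no match
3 → no match
4 → no match
5 → no match
6 → match
7 → no match
8 → match
Total matched: 2

2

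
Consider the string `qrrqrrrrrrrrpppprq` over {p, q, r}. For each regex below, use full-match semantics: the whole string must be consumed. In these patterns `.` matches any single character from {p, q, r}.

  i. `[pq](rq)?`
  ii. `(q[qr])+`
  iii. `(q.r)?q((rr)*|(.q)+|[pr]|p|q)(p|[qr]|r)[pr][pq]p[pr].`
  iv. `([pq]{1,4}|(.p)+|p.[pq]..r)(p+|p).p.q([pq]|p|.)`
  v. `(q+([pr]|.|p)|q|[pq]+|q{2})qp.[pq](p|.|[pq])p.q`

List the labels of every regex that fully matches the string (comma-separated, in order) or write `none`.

iii

i → no match
ii → no match
iii → match
iv → no match
v → no match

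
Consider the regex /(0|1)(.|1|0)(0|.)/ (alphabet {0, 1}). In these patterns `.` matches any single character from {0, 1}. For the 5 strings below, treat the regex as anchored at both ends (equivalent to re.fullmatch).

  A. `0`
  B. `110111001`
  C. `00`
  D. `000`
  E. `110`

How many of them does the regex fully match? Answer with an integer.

2

A → no match
B → no match
C → no match
D → match
E → match
Total matched: 2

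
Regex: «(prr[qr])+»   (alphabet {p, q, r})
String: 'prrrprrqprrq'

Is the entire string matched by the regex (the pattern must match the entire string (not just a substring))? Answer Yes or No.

Yes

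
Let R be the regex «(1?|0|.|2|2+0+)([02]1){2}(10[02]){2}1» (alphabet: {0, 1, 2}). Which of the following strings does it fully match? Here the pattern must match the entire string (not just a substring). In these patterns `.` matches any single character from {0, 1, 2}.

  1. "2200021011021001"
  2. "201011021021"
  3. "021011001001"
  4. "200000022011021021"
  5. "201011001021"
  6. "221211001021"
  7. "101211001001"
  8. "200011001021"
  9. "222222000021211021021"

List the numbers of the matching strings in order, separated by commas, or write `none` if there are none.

1 → match
2 → match
3 → match
4 → no match
5 → match
6 → match
7 → match
8 → no match
9 → match

1, 2, 3, 5, 6, 7, 9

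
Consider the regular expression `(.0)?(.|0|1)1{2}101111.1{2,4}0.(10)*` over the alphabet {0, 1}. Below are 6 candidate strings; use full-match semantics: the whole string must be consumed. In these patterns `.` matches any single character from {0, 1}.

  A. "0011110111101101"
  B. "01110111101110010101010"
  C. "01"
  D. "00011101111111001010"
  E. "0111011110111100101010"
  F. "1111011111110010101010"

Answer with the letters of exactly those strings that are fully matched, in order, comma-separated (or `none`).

A, B, D, E, F

A → match
B → match
C → no match
D → match
E → match
F → match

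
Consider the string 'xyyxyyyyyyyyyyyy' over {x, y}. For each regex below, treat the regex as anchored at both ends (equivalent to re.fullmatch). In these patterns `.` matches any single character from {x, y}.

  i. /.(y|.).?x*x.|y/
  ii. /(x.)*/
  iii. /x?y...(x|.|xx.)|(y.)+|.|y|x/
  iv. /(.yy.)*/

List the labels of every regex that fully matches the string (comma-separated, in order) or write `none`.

iv

i → no match
ii → no match
iii → no match
iv → match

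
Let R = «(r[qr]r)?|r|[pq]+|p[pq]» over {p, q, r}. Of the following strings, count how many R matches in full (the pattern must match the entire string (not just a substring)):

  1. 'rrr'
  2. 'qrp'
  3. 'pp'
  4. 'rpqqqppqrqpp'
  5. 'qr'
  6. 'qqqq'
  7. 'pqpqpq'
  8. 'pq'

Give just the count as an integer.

1 → match
2 → no match
3 → match
4 → no match
5 → no match
6 → match
7 → match
8 → match
Total matched: 5

5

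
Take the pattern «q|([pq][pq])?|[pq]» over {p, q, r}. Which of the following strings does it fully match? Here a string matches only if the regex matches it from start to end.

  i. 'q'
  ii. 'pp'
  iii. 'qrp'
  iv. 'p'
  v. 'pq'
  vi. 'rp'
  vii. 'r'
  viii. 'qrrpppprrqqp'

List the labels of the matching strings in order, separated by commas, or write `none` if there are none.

i, ii, iv, v

i. 'q' → match
ii. 'pp' → match
iii. 'qrp' → no match
iv. 'p' → match
v. 'pq' → match
vi. 'rp' → no match
vii. 'r' → no match
viii. 'qrrpppprrqqp' → no match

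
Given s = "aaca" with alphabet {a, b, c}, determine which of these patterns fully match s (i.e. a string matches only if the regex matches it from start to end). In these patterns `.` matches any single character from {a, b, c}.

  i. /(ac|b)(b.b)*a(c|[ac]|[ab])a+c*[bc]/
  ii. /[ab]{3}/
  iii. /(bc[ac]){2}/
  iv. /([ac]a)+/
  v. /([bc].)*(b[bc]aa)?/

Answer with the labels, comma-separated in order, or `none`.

iv

i → no match
ii → no match
iii → no match — must start with "bc"
iv → match
v → no match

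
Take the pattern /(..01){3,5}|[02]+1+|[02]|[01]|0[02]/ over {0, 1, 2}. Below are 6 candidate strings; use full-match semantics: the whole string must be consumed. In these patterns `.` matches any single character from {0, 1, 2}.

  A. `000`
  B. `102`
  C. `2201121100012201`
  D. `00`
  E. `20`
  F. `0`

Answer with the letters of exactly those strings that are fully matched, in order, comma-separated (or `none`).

A. `000` → no match
B. `102` → no match
C → no match
D. `00` → match
E. `20` → no match
F. `0` → match

D, F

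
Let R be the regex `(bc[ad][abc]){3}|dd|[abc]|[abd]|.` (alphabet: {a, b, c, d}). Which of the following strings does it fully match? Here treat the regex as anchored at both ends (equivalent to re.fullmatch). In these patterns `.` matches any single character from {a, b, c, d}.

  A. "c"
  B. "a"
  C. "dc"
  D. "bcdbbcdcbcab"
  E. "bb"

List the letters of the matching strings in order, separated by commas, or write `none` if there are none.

A, B, D

A → match
B → match
C → no match
D → match
E → no match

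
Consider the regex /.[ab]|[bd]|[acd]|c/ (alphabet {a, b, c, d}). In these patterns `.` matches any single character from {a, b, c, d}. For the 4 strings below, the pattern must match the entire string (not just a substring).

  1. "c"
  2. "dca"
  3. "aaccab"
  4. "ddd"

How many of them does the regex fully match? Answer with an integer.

1

1 → match
2 → no match
3 → no match
4 → no match
Total matched: 1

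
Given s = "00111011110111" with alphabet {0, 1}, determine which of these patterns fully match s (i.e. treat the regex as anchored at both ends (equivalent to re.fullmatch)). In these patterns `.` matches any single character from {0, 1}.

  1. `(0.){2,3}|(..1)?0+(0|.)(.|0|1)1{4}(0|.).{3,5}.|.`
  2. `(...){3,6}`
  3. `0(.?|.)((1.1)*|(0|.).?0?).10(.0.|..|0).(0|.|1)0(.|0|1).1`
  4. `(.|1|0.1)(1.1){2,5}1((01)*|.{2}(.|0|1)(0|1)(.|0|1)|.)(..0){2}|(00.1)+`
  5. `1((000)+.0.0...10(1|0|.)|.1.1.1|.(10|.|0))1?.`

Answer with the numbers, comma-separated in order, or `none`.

3

1 → no match
2 → no match
3 → match
4 → no match
5 → no match — must start with "1"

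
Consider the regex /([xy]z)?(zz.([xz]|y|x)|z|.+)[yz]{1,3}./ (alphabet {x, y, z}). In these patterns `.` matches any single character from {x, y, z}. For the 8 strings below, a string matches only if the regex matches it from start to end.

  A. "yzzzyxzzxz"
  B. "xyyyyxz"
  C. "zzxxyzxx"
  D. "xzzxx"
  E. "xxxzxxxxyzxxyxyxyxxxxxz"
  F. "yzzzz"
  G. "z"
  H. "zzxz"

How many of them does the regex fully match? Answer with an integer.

A → no match
B → no match
C → no match
D → no match
E → no match
F → match
G → no match
H → no match
Total matched: 1

1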